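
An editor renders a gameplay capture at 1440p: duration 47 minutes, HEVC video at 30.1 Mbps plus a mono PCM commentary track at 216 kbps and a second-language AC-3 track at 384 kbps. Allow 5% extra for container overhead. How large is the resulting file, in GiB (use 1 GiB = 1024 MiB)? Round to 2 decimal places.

10.58 GiB

47 min = 2820 s
Audio total: 216 + 384 = 600 kbps = 0.600 Mbps.
Total bitrate: 30.1 + 0.600 = 30.700 Mbps.
Stream data: 30.700 Mbps × 2820 s = 86574.0 Mb.
With 5% container overhead: ×1.05.
90,903 Mb = 11,362,837,500 bytes ÷ 1,073,741,824 = 10.58 GiB.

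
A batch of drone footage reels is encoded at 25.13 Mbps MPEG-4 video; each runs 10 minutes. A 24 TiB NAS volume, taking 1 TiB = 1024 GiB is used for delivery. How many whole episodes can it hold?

10 min = 600 s
Per item: 25.130 Mbps × 600 s = 15,078 Mb = 1,885 MB.
Capacity: 24 TiB = 211,106,233 Mb; 14000.94 items → 14000 complete.

14000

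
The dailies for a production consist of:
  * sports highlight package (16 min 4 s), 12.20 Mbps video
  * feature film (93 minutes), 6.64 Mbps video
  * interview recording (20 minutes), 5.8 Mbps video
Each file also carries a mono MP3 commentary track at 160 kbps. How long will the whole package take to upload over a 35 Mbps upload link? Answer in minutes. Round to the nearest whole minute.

Audio: 160 kbps = 0.160 Mbps.
sports highlight package: 12.360 Mbps × 964 s = 11915.0 Mb
feature film: 6.800 Mbps × 5580 s = 37944.0 Mb
interview recording: 5.960 Mbps × 1200 s = 7152.0 Mb
Total: 57011.0 Mb = 7126.4 MB.
At 35 Mbps: 57011.0 / 35 = 1629 s ≈ 27.1 minutes.

27 minutes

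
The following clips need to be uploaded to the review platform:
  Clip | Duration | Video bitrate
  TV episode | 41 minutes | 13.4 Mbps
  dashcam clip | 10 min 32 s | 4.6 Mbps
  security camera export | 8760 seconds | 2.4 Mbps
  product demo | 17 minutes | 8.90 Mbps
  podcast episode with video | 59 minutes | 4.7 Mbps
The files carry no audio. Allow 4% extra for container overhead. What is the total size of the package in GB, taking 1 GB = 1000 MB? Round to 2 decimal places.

10.74 GB

TV episode: 13.400 Mbps × 2460 s × 1.04 = 34282.6 Mb
dashcam clip: 4.600 Mbps × 632 s × 1.04 = 3023.5 Mb
security camera export: 2.400 Mbps × 8760 s × 1.04 = 21865.0 Mb
product demo: 8.900 Mbps × 1020 s × 1.04 = 9441.1 Mb
podcast episode with video: 4.700 Mbps × 3540 s × 1.04 = 17303.5 Mb
Total: 85915.6 Mb = 10739.5 MB.
= 10.74 GB.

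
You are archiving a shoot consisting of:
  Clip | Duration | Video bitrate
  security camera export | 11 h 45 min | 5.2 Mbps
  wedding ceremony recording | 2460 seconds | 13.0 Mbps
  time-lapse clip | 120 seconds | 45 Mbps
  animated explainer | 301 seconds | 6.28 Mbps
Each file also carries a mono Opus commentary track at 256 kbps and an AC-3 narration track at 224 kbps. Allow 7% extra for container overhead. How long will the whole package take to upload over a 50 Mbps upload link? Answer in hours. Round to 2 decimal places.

1.67 hours

Audio total: 256 + 224 = 480 kbps = 0.480 Mbps.
security camera export: 5.680 Mbps × 42300 s × 1.07 = 257082.5 Mb
wedding ceremony recording: 13.480 Mbps × 2460 s × 1.07 = 35482.1 Mb
time-lapse clip: 45.480 Mbps × 120 s × 1.07 = 5839.6 Mb
animated explainer: 6.760 Mbps × 301 s × 1.07 = 2177.2 Mb
Total: 300581.4 Mb = 37572.7 MB.
At 50 Mbps: 300581.4 / 50 = 6012 s ≈ 1.67 hours.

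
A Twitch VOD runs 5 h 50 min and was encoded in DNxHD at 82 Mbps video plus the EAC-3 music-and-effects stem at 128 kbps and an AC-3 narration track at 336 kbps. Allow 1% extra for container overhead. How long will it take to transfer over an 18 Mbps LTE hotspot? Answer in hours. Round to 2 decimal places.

26.99 hours

5 h 50 min = 350 min = 21000 s
Audio total: 128 + 336 = 464 kbps = 0.464 Mbps.
Total bitrate: 82.464 Mbps.
File: 82.464 Mbps × 21000 s = 1731744.0 Mb.
With 1% container overhead: ×1.01. → 1749061.4 Mb.
At 18 Mbps: 1749061.4 / 18 = 97170.1 s ≈ 27 hours.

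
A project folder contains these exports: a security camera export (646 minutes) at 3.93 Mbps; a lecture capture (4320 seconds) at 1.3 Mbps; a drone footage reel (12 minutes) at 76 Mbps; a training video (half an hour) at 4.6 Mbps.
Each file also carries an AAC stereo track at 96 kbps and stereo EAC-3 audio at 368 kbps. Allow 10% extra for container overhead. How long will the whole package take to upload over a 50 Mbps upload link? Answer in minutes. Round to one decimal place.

88.8 minutes

Audio total: 96 + 368 = 464 kbps = 0.464 Mbps.
security camera export: 4.394 Mbps × 38760 s × 1.10 = 187342.6 Mb
lecture capture: 1.764 Mbps × 4320 s × 1.10 = 8382.5 Mb
drone footage reel: 76.464 Mbps × 720 s × 1.10 = 60559.5 Mb
training video: 5.064 Mbps × 1800 s × 1.10 = 10026.7 Mb
Total: 266311.3 Mb = 33288.9 MB.
At 50 Mbps: 266311.3 / 50 = 5326 s ≈ 88.8 minutes.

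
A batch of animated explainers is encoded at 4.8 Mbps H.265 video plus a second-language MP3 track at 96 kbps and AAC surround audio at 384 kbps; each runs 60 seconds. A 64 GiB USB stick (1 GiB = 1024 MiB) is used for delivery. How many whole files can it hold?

1735

Audio total: 96 + 384 = 480 kbps = 0.480 Mbps.
Total bitrate: 5.280 Mbps.
Per item: 5.280 Mbps × 60 s = 316.8 Mb = 39.60 MB.
Capacity: 64 GiB = 549,756 Mb; 1735.34 items → 1735 complete.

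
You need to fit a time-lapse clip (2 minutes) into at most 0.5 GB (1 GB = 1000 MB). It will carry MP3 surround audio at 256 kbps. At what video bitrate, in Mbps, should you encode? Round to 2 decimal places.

33.08 Mbps

Budget: 0.5 GB = 4000.0 Mb.
2 min = 120 s
Total bitrate budget: 4000.0 Mb / 120 s = 33.333 Mbps.
Audio: 256 kbps = 0.256 Mbps.
Video: 33.333 − 0.256 = 33.077 Mbps.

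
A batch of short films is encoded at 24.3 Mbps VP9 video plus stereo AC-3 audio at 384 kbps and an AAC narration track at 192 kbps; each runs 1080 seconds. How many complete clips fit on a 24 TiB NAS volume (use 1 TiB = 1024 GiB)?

Audio total: 384 + 192 = 576 kbps = 0.576 Mbps.
Total bitrate: 24.876 Mbps.
Per item: 24.876 Mbps × 1080 s = 26,866 Mb = 3,358 MB.
Capacity: 24 TiB = 211,106,233 Mb; 7857.72 items → 7857 complete.

7857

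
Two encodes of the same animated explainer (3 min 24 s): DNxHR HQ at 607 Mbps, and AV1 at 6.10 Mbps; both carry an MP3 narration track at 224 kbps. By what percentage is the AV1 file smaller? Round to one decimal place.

3 min 24 s = 204 s
Audio: 224 kbps = 0.224 Mbps.
DNxHR HQ: 607.224 Mbps × 204 s = 123873.7 Mb = 15.484 GB.
AV1: 6.324 Mbps × 204 s = 1290.1 Mb = 0.161 GB.
Reduction: (1 − 0.161/15.484) × 100 = 98.96%.

99.0%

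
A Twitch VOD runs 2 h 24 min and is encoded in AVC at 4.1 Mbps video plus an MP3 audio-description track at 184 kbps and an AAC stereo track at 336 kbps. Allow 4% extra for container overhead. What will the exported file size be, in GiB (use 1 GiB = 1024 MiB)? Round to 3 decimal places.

2 h 24 min = 144 min = 8640 s
Audio total: 184 + 336 = 520 kbps = 0.520 Mbps.
Total bitrate: 4.1 + 0.520 = 4.620 Mbps.
Stream data: 4.620 Mbps × 8640 s = 39916.8 Mb.
With 4% container overhead: ×1.04.
41,513 Mb = 5,189,184,000 bytes ÷ 1,073,741,824 = 4.833 GiB.

4.833 GiB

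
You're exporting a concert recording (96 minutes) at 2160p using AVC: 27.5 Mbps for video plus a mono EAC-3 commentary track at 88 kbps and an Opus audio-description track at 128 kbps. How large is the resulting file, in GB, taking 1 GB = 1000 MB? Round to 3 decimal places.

96 min = 5760 s
Audio total: 88 + 128 = 216 kbps = 0.216 Mbps.
Total bitrate: 27.5 + 0.216 = 27.716 Mbps.
Stream data: 27.716 Mbps × 5760 s = 159644.2 Mb.
159,644 Mb ÷ 8 = 19,956 MB → 19.96 GB.

19.956 GB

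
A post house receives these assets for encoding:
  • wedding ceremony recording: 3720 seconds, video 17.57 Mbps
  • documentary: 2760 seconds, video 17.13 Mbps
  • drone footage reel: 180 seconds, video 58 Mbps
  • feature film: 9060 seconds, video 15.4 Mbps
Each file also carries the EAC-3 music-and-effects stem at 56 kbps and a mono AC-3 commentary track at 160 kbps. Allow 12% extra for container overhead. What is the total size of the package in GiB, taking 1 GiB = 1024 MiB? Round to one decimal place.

34.7 GiB

Audio total: 56 + 160 = 216 kbps = 0.216 Mbps.
wedding ceremony recording: 17.786 Mbps × 3720 s × 1.12 = 74103.6 Mb
documentary: 17.346 Mbps × 2760 s × 1.12 = 53620.0 Mb
drone footage reel: 58.216 Mbps × 180 s × 1.12 = 11736.3 Mb
feature film: 15.616 Mbps × 9060 s × 1.12 = 158458.7 Mb
Total: 297918.6 Mb = 37239.8 MB.
= 34.68 GiB.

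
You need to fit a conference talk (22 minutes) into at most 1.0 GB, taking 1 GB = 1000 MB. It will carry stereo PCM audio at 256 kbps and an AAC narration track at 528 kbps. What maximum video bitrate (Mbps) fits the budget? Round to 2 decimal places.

Budget: 1.0 GB = 8000.0 Mb.
22 min = 1320 s
Total bitrate budget: 8000.0 Mb / 1320 s = 6.061 Mbps.
Audio total: 256 + 528 = 784 kbps = 0.784 Mbps.
Video: 6.061 − 0.784 = 5.277 Mbps.

5.28 Mbps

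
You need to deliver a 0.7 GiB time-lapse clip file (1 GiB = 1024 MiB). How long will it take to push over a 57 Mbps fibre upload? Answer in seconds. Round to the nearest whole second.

105 seconds

File: 0.7 GiB = 6013.0 Mb.
At 57 Mbps: 6013.0 / 57 = 105.5 s ≈ 105 seconds.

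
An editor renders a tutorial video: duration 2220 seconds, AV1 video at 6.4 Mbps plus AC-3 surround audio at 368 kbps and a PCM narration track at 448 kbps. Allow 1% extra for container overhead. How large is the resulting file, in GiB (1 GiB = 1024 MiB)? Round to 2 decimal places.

Audio total: 368 + 448 = 816 kbps = 0.816 Mbps.
Total bitrate: 6.4 + 0.816 = 7.216 Mbps.
Stream data: 7.216 Mbps × 2220 s = 16019.5 Mb.
With 1% container overhead: ×1.01.
16,180 Mb = 2,022,464,400 bytes ÷ 1,073,741,824 = 1.884 GiB.

1.88 GiB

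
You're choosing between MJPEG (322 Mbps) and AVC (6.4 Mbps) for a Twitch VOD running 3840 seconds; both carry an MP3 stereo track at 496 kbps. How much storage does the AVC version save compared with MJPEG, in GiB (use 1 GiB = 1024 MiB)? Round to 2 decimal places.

141.08 GiB

Audio: 496 kbps = 0.496 Mbps.
MJPEG: 322.496 Mbps × 3840 s = 1238384.6 Mb = 144.167 GiB.
AVC: 6.896 Mbps × 3840 s = 26480.6 Mb = 3.083 GiB.
Saving: 144.167 − 3.083 = 141.084 GiB.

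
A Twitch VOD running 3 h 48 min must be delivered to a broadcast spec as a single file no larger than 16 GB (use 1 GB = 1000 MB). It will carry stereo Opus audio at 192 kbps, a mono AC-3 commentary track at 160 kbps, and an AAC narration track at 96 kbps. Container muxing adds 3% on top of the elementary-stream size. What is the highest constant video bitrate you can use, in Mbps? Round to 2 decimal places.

Budget: 16 GB = 128000.0 Mb.
Stream payload after overhead: 128000.0 / 1.03 = 124271.8 Mb.
3 h 48 min = 228 min = 13680 s
Total bitrate budget: 124271.8 Mb / 13680 s = 9.084 Mbps.
Audio total: 192 + 160 + 96 = 448 kbps = 0.448 Mbps.
Video: 9.084 − 0.448 = 8.636 Mbps.

8.64 Mbps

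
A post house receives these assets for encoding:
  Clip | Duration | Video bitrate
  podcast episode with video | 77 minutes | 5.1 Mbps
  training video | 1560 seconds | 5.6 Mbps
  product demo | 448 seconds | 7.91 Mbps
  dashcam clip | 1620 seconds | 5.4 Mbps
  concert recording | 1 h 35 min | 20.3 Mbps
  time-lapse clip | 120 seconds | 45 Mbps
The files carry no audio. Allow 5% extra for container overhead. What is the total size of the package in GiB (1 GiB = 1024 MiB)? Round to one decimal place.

20.3 GiB

podcast episode with video: 5.100 Mbps × 4620 s × 1.05 = 24740.1 Mb
training video: 5.600 Mbps × 1560 s × 1.05 = 9172.8 Mb
product demo: 7.910 Mbps × 448 s × 1.05 = 3720.9 Mb
dashcam clip: 5.400 Mbps × 1620 s × 1.05 = 9185.4 Mb
concert recording: 20.300 Mbps × 5700 s × 1.05 = 121495.5 Mb
time-lapse clip: 45.000 Mbps × 120 s × 1.05 = 5670.0 Mb
Total: 173984.7 Mb = 21748.1 MB.
= 20.25 GiB.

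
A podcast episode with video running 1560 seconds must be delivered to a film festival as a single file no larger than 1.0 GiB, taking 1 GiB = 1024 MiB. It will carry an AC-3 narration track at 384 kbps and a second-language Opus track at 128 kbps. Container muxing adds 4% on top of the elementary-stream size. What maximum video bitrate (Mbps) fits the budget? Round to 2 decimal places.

Budget: 1.0 GiB = 8589.9 Mb.
Stream payload after overhead: 8589.9 / 1.04 = 8259.6 Mb.
Total bitrate budget: 8259.6 Mb / 1560 s = 5.295 Mbps.
Audio total: 384 + 128 = 512 kbps = 0.512 Mbps.
Video: 5.295 − 0.512 = 4.783 Mbps.

4.78 Mbps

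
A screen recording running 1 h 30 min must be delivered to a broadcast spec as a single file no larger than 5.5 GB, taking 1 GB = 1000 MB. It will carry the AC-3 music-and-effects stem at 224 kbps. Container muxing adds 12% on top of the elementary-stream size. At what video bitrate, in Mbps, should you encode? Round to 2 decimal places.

7.05 Mbps

Budget: 5.5 GB = 44000.0 Mb.
Stream payload after overhead: 44000.0 / 1.12 = 39285.7 Mb.
1 h 30 min = 90 min = 5400 s
Total bitrate budget: 39285.7 Mb / 5400 s = 7.275 Mbps.
Audio: 224 kbps = 0.224 Mbps.
Video: 7.275 − 0.224 = 7.051 Mbps.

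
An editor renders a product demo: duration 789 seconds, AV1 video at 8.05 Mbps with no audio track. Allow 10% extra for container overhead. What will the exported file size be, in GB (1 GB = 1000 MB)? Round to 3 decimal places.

Total bitrate: 8.05 Mbps.
Stream data: 8.050 Mbps × 789 s = 6351.4 Mb.
With 10% container overhead: ×1.10.
6,987 Mb ÷ 8 = 873.3 MB → 0.8733 GB.

0.873 GB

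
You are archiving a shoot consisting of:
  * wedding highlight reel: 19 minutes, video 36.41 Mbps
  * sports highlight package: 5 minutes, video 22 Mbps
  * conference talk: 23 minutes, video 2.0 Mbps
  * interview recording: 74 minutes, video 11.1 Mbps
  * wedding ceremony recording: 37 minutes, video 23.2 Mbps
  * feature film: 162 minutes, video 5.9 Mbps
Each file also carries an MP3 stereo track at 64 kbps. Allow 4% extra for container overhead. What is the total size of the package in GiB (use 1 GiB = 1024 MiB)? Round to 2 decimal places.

Audio: 64 kbps = 0.064 Mbps.
wedding highlight reel: 36.474 Mbps × 1140 s × 1.04 = 43243.6 Mb
sports highlight package: 22.064 Mbps × 300 s × 1.04 = 6884.0 Mb
conference talk: 2.064 Mbps × 1380 s × 1.04 = 2962.3 Mb
interview recording: 11.164 Mbps × 4440 s × 1.04 = 51550.9 Mb
wedding ceremony recording: 23.264 Mbps × 2220 s × 1.04 = 53711.9 Mb
feature film: 5.964 Mbps × 9720 s × 1.04 = 60288.9 Mb
Total: 218641.5 Mb = 27330.2 MB.
= 25.45 GiB.

25.45 GiB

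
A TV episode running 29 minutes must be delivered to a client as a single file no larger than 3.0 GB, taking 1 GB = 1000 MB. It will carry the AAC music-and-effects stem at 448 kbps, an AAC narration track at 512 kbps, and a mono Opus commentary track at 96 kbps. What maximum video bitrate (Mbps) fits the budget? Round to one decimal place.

12.7 Mbps

Budget: 3.0 GB = 24000.0 Mb.
29 min = 1740 s
Total bitrate budget: 24000.0 Mb / 1740 s = 13.793 Mbps.
Audio total: 448 + 512 + 96 = 1056 kbps = 1.056 Mbps.
Video: 13.793 − 1.056 = 12.737 Mbps.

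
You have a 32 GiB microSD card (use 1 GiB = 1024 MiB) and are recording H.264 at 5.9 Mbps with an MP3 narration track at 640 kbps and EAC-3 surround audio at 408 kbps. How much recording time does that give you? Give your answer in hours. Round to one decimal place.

Audio total: 640 + 408 = 1048 kbps = 1.048 Mbps.
Total bitrate: 5.9 + 1.048 = 6.948 Mbps.
Capacity: 32 GiB = 274,878 Mb.
Recording time: 274,878 / 6.948 = 39,562 s ≈ 11.0 hours.

11.0 hours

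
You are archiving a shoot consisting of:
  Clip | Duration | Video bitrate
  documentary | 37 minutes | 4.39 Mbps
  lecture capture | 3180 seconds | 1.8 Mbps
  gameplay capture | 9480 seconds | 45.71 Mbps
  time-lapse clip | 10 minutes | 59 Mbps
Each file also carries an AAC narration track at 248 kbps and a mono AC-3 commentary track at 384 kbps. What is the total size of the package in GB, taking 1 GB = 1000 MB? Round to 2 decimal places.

61.75 GB

Audio total: 248 + 384 = 632 kbps = 0.632 Mbps.
documentary: 5.022 Mbps × 2220 s = 11148.8 Mb
lecture capture: 2.432 Mbps × 3180 s = 7733.8 Mb
gameplay capture: 46.342 Mbps × 9480 s = 439322.2 Mb
time-lapse clip: 59.632 Mbps × 600 s = 35779.2 Mb
Total: 493984.0 Mb = 61748.0 MB.
= 61.75 GB.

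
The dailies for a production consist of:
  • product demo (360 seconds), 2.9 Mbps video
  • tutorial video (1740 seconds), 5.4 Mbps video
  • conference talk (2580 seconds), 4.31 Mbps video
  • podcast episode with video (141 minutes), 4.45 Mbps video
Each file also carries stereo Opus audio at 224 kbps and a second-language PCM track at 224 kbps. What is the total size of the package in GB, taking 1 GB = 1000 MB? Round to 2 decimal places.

Audio total: 224 + 224 = 448 kbps = 0.448 Mbps.
product demo: 3.348 Mbps × 360 s = 1205.3 Mb
tutorial video: 5.848 Mbps × 1740 s = 10175.5 Mb
conference talk: 4.758 Mbps × 2580 s = 12275.6 Mb
podcast episode with video: 4.898 Mbps × 8460 s = 41437.1 Mb
Total: 65093.5 Mb = 8136.7 MB.
= 8.137 GB.

8.14 GB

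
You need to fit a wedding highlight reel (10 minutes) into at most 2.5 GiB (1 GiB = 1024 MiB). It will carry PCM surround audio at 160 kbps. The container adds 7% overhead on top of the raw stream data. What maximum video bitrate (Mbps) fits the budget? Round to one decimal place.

33.3 Mbps

Budget: 2.5 GiB = 21474.8 Mb.
Stream payload after overhead: 21474.8 / 1.07 = 20069.9 Mb.
10 min = 600 s
Total bitrate budget: 20069.9 Mb / 600 s = 33.450 Mbps.
Audio: 160 kbps = 0.160 Mbps.
Video: 33.450 − 0.160 = 33.290 Mbps.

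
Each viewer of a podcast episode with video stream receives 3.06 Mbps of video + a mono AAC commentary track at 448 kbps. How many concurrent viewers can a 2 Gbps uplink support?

570

Audio: 448 kbps = 0.448 Mbps.
Per-viewer media rate: 3.508 Mbps.
2 Gbps = 2,000 Mbps; 2,000 / 3.508 = 570.13 → 570 viewers.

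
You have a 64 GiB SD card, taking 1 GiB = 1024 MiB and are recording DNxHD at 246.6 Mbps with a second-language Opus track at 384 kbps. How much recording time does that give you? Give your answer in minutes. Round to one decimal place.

Audio: 384 kbps = 0.384 Mbps.
Total bitrate: 246.6 + 0.384 = 246.984 Mbps.
Capacity: 64 GiB = 549,756 Mb.
Recording time: 549,756 / 246.984 = 2,226 s ≈ 37.1 minutes.

37.1 minutes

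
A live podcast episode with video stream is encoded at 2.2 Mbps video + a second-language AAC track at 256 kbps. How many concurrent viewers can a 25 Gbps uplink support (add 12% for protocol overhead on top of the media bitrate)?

9088

Audio: 256 kbps = 0.256 Mbps.
Per-viewer media rate: 2.456 Mbps.
On the wire with 12% overhead: 2.751 Mbps.
25 Gbps = 25,000 Mbps; 25,000 / 2.751 = 9088.53 → 9088 viewers.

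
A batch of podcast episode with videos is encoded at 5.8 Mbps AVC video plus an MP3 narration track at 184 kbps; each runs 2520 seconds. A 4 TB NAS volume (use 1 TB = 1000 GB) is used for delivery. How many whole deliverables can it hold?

Audio: 184 kbps = 0.184 Mbps.
Total bitrate: 5.984 Mbps.
Per item: 5.984 Mbps × 2520 s = 15,080 Mb = 1,885 MB.
Capacity: 4 TB = 32,000,000 Mb; 2122.06 items → 2122 complete.

2122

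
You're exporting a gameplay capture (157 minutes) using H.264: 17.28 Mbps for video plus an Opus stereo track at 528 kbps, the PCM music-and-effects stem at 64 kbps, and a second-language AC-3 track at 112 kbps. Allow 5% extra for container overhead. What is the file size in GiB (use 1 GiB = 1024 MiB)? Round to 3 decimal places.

157 min = 9420 s
Audio total: 528 + 64 + 112 = 704 kbps = 0.704 Mbps.
Total bitrate: 17.28 + 0.704 = 17.984 Mbps.
Stream data: 17.984 Mbps × 9420 s = 169409.3 Mb.
With 5% container overhead: ×1.05.
177,880 Mb = 22,234,968,000 bytes ÷ 1,073,741,824 = 20.71 GiB.

20.708 GiB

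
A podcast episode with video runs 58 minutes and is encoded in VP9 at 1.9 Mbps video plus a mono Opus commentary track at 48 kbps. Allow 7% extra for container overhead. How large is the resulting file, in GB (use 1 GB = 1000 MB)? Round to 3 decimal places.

0.907 GB

58 min = 3480 s
Audio: 48 kbps = 0.048 Mbps.
Total bitrate: 1.9 + 0.048 = 1.948 Mbps.
Stream data: 1.948 Mbps × 3480 s = 6779.0 Mb.
With 7% container overhead: ×1.07.
7,254 Mb ÷ 8 = 906.7 MB → 0.9067 GB.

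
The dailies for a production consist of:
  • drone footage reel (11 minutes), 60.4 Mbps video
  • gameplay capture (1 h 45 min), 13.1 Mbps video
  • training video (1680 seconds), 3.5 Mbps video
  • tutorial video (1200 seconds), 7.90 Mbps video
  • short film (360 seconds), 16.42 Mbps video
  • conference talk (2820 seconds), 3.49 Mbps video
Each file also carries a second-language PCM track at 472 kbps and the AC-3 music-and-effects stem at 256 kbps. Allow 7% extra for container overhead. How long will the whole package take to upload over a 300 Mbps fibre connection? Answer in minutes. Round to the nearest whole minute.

Audio total: 472 + 256 = 728 kbps = 0.728 Mbps.
drone footage reel: 61.128 Mbps × 660 s × 1.07 = 43168.6 Mb
gameplay capture: 13.828 Mbps × 6300 s × 1.07 = 93214.5 Mb
training video: 4.228 Mbps × 1680 s × 1.07 = 7600.3 Mb
tutorial video: 8.628 Mbps × 1200 s × 1.07 = 11078.4 Mb
short film: 17.148 Mbps × 360 s × 1.07 = 6605.4 Mb
conference talk: 4.218 Mbps × 2820 s × 1.07 = 12727.4 Mb
Total: 174394.5 Mb = 21799.3 MB.
At 300 Mbps: 174394.5 / 300 = 581 s ≈ 9.69 minutes.

10 minutes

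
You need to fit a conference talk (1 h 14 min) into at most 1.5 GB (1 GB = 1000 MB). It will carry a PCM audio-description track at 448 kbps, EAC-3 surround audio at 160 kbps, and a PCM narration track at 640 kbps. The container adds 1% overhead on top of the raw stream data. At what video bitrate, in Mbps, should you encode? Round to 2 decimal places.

Budget: 1.5 GB = 12000.0 Mb.
Stream payload after overhead: 12000.0 / 1.01 = 11881.2 Mb.
1 h 14 min = 74 min = 4440 s
Total bitrate budget: 11881.2 Mb / 4440 s = 2.676 Mbps.
Audio total: 448 + 160 + 640 = 1248 kbps = 1.248 Mbps.
Video: 2.676 − 1.248 = 1.428 Mbps.

1.43 Mbps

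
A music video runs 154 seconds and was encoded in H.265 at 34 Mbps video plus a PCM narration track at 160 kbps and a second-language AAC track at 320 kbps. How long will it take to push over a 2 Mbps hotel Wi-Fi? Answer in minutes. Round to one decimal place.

44.2 minutes

Audio total: 160 + 320 = 480 kbps = 0.480 Mbps.
Total bitrate: 34.480 Mbps.
File: 34.480 Mbps × 154 s = 5309.9 Mb.
At 2 Mbps: 5309.9 / 2 = 2655.0 s ≈ 44.2 minutes.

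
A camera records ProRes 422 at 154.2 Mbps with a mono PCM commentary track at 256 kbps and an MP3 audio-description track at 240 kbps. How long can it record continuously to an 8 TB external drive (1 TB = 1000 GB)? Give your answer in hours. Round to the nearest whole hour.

Audio total: 256 + 240 = 496 kbps = 0.496 Mbps.
Total bitrate: 154.2 + 0.496 = 154.696 Mbps.
Capacity: 8 TB = 64,000,000 Mb.
Recording time: 64,000,000 / 154.696 = 413,715 s ≈ 115 hours.

115 hours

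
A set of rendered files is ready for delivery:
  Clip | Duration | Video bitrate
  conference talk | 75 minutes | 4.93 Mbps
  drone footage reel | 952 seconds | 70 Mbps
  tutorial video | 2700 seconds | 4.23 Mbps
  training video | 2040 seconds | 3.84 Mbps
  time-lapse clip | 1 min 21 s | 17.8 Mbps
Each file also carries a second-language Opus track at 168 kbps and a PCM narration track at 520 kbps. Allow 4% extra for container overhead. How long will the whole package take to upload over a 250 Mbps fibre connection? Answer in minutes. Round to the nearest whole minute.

Audio total: 168 + 520 = 688 kbps = 0.688 Mbps.
conference talk: 5.618 Mbps × 4500 s × 1.04 = 26292.2 Mb
drone footage reel: 70.688 Mbps × 952 s × 1.04 = 69986.8 Mb
tutorial video: 4.918 Mbps × 2700 s × 1.04 = 13809.7 Mb
training video: 4.528 Mbps × 2040 s × 1.04 = 9606.6 Mb
time-lapse clip: 18.488 Mbps × 81 s × 1.04 = 1557.4 Mb
Total: 121252.8 Mb = 15156.6 MB.
At 250 Mbps: 121252.8 / 250 = 485 s ≈ 8.08 minutes.

8 minutes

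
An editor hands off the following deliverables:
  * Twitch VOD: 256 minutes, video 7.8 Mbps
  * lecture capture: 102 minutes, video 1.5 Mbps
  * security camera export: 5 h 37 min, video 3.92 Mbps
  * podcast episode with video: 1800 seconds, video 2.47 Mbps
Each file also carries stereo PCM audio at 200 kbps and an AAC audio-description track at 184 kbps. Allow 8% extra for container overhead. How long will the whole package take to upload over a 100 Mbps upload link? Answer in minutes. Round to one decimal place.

41.3 minutes

Audio total: 200 + 184 = 384 kbps = 0.384 Mbps.
Twitch VOD: 8.184 Mbps × 15360 s × 1.08 = 135762.7 Mb
lecture capture: 1.884 Mbps × 6120 s × 1.08 = 12452.5 Mb
security camera export: 4.304 Mbps × 20220 s × 1.08 = 93989.0 Mb
podcast episode with video: 2.854 Mbps × 1800 s × 1.08 = 5548.2 Mb
Total: 247752.4 Mb = 30969.1 MB.
At 100 Mbps: 247752.4 / 100 = 2478 s ≈ 41.3 minutes.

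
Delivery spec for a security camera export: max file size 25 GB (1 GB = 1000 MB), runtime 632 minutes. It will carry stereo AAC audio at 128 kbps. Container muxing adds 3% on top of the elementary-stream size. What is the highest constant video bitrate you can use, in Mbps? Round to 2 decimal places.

4.99 Mbps

Budget: 25 GB = 200000.0 Mb.
Stream payload after overhead: 200000.0 / 1.03 = 194174.8 Mb.
632 min = 37920 s
Total bitrate budget: 194174.8 Mb / 37920 s = 5.121 Mbps.
Audio: 128 kbps = 0.128 Mbps.
Video: 5.121 − 0.128 = 4.993 Mbps.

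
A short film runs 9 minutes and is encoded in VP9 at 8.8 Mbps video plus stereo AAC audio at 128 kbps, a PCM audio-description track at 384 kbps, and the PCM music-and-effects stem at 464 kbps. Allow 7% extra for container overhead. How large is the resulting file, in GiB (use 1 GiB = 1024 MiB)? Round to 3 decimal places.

9 min = 540 s
Audio total: 128 + 384 + 464 = 976 kbps = 0.976 Mbps.
Total bitrate: 8.8 + 0.976 = 9.776 Mbps.
Stream data: 9.776 Mbps × 540 s = 5279.0 Mb.
With 7% container overhead: ×1.07.
5,649 Mb = 706,071,600 bytes ÷ 1,073,741,824 = 0.6576 GiB.

0.658 GiB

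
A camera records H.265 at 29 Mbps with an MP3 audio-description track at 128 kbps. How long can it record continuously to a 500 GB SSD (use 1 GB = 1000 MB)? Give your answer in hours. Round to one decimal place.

38.1 hours

Audio: 128 kbps = 0.128 Mbps.
Total bitrate: 29 + 0.128 = 29.128 Mbps.
Capacity: 500 GB = 4,000,000 Mb.
Recording time: 4,000,000 / 29.128 = 137,325 s ≈ 38.1 hours.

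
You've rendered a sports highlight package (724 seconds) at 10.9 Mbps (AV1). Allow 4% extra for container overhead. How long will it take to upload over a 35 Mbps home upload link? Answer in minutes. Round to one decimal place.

File: 10.900 Mbps × 724 s = 7891.6 Mb.
With 4% container overhead: ×1.04. → 8207.3 Mb.
At 35 Mbps: 8207.3 / 35 = 234.5 s ≈ 3.91 minutes.

3.9 minutes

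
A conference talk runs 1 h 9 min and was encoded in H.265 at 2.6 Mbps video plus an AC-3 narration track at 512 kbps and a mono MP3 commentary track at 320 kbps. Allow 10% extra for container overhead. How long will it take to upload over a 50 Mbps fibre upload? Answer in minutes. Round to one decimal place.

5.2 minutes

1 h 9 min = 69 min = 4140 s
Audio total: 512 + 320 = 832 kbps = 0.832 Mbps.
Total bitrate: 3.432 Mbps.
File: 3.432 Mbps × 4140 s = 14208.5 Mb.
With 10% container overhead: ×1.10. → 15629.3 Mb.
At 50 Mbps: 15629.3 / 50 = 312.6 s ≈ 5.21 minutes.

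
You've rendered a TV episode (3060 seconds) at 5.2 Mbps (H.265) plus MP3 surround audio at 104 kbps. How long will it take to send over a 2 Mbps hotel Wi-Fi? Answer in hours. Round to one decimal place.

Audio: 104 kbps = 0.104 Mbps.
Total bitrate: 5.304 Mbps.
File: 5.304 Mbps × 3060 s = 16230.2 Mb.
At 2 Mbps: 16230.2 / 2 = 8115.1 s ≈ 2.25 hours.

2.3 hours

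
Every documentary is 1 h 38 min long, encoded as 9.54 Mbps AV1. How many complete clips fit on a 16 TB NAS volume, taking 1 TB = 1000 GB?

2281

1 h 38 min = 98 min = 5880 s
Per item: 9.540 Mbps × 5880 s = 56,095 Mb = 7,012 MB.
Capacity: 16 TB = 128,000,000 Mb; 2281.84 items → 2281 complete.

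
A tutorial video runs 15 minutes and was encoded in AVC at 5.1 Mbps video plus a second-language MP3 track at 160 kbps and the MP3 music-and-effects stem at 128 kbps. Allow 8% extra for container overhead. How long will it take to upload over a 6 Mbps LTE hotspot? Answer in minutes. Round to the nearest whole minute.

15 min = 900 s
Audio total: 160 + 128 = 288 kbps = 0.288 Mbps.
Total bitrate: 5.388 Mbps.
File: 5.388 Mbps × 900 s = 4849.2 Mb.
With 8% container overhead: ×1.08. → 5237.1 Mb.
At 6 Mbps: 5237.1 / 6 = 872.9 s ≈ 14.5 minutes.

15 minutes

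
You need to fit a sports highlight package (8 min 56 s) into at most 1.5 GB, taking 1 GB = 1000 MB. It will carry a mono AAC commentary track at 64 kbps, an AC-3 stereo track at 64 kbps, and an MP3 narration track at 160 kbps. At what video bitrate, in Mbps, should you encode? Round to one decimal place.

22.1 Mbps

Budget: 1.5 GB = 12000.0 Mb.
8 min 56 s = 536 s
Total bitrate budget: 12000.0 Mb / 536 s = 22.388 Mbps.
Audio total: 64 + 64 + 160 = 288 kbps = 0.288 Mbps.
Video: 22.388 − 0.288 = 22.100 Mbps.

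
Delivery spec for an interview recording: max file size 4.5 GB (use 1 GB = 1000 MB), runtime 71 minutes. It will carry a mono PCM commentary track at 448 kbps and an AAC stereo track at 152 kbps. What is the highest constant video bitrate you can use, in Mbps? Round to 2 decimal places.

Budget: 4.5 GB = 36000.0 Mb.
71 min = 4260 s
Total bitrate budget: 36000.0 Mb / 4260 s = 8.451 Mbps.
Audio total: 448 + 152 = 600 kbps = 0.600 Mbps.
Video: 8.451 − 0.600 = 7.851 Mbps.

7.85 Mbps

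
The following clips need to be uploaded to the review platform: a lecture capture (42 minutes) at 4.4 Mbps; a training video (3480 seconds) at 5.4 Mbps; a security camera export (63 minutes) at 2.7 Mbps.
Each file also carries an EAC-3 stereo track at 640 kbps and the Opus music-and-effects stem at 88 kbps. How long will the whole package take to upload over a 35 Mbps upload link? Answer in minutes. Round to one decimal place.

Audio total: 640 + 88 = 728 kbps = 0.728 Mbps.
lecture capture: 5.128 Mbps × 2520 s = 12922.6 Mb
training video: 6.128 Mbps × 3480 s = 21325.4 Mb
security camera export: 3.428 Mbps × 3780 s = 12957.8 Mb
Total: 47205.8 Mb = 5900.7 MB.
At 35 Mbps: 47205.8 / 35 = 1349 s ≈ 22.5 minutes.

22.5 minutes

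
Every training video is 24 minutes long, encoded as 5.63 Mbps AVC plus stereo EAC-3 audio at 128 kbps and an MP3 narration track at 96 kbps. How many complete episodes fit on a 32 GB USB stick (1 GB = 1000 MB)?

30

24 min = 1440 s
Audio total: 128 + 96 = 224 kbps = 0.224 Mbps.
Total bitrate: 5.854 Mbps.
Per item: 5.854 Mbps × 1440 s = 8,430 Mb = 1,054 MB.
Capacity: 32 GB = 256,000 Mb; 30.37 items → 30 complete.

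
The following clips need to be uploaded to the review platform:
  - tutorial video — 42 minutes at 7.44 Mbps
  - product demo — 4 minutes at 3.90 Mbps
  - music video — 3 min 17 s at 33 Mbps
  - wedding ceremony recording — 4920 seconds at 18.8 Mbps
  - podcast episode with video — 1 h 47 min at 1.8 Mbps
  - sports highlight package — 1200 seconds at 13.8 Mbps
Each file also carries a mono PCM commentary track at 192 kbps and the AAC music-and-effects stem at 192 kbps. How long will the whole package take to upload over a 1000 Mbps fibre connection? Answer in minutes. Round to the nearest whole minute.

3 minutes

Audio total: 192 + 192 = 384 kbps = 0.384 Mbps.
tutorial video: 7.824 Mbps × 2520 s = 19716.5 Mb
product demo: 4.284 Mbps × 240 s = 1028.2 Mb
music video: 33.384 Mbps × 197 s = 6576.6 Mb
wedding ceremony recording: 19.184 Mbps × 4920 s = 94385.3 Mb
podcast episode with video: 2.184 Mbps × 6420 s = 14021.3 Mb
sports highlight package: 14.184 Mbps × 1200 s = 17020.8 Mb
Total: 152748.6 Mb = 19093.6 MB.
At 1000 Mbps: 152748.6 / 1000 = 153 s ≈ 2.55 minutes.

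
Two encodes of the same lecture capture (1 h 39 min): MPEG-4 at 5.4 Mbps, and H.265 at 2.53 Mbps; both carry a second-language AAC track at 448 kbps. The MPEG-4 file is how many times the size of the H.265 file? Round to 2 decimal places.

1 h 39 min = 99 min = 5940 s
Audio: 448 kbps = 0.448 Mbps.
MPEG-4: 5.848 Mbps × 5940 s = 34737.1 Mb = 4.342 GB.
H.265: 2.978 Mbps × 5940 s = 17689.3 Mb = 2.211 GB.
Ratio: 4.342 / 2.211 = 1.964.

1.96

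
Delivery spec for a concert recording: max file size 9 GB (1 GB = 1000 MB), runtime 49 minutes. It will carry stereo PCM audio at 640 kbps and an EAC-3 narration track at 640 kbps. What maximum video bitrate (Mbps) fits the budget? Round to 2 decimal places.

Budget: 9 GB = 72000.0 Mb.
49 min = 2940 s
Total bitrate budget: 72000.0 Mb / 2940 s = 24.490 Mbps.
Audio total: 640 + 640 = 1280 kbps = 1.280 Mbps.
Video: 24.490 − 1.280 = 23.210 Mbps.

23.21 Mbps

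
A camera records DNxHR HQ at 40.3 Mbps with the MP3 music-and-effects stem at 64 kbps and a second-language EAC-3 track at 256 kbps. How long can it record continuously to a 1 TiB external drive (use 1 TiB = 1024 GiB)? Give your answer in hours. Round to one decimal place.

60.2 hours

Audio total: 64 + 256 = 320 kbps = 0.320 Mbps.
Total bitrate: 40.3 + 0.320 = 40.620 Mbps.
Capacity: 1 TiB = 8,796,093 Mb.
Recording time: 8,796,093 / 40.620 = 216,546 s ≈ 60.2 hours.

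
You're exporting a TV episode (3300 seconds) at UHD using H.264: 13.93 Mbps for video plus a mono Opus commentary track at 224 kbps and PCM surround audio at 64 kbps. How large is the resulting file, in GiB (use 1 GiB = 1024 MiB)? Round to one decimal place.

5.5 GiB

Audio total: 224 + 64 = 288 kbps = 0.288 Mbps.
Total bitrate: 13.93 + 0.288 = 14.218 Mbps.
Stream data: 14.218 Mbps × 3300 s = 46919.4 Mb.
46,919 Mb = 5,864,925,000 bytes ÷ 1,073,741,824 = 5.462 GiB.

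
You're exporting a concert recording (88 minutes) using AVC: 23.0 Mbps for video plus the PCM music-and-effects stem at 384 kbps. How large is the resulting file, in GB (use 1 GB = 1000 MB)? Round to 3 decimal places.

88 min = 5280 s
Audio: 384 kbps = 0.384 Mbps.
Total bitrate: 23.0 + 0.384 = 23.384 Mbps.
Stream data: 23.384 Mbps × 5280 s = 123467.5 Mb.
123,468 Mb ÷ 8 = 15,433 MB → 15.43 GB.

15.433 GB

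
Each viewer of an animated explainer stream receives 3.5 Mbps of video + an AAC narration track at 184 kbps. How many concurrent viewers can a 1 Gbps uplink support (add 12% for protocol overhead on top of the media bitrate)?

Audio: 184 kbps = 0.184 Mbps.
Per-viewer media rate: 3.684 Mbps.
On the wire with 12% overhead: 4.126 Mbps.
1 Gbps = 1,000 Mbps; 1,000 / 4.126 = 242.36 → 242 viewers.

242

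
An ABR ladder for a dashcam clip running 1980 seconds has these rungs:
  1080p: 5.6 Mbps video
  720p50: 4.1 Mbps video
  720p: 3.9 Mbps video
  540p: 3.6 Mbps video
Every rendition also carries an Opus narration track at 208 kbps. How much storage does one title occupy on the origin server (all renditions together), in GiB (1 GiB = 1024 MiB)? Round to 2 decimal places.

4.16 GiB

Audio: 208 kbps = 0.208 Mbps.
Sum of rendition bitrates: (5.6+0.208) + (4.1+0.208) + (3.9+0.208) + (3.6+0.208) = 18.032 Mbps.
× 1980 s = 35,703 Mb = 4,463 MB = 4.156 GiB.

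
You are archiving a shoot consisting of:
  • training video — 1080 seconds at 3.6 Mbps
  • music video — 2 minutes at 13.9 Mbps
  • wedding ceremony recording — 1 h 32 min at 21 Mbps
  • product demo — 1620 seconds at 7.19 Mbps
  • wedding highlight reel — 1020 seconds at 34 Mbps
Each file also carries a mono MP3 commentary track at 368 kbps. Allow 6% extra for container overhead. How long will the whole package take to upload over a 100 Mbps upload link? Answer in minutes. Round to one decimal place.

30.3 minutes

Audio: 368 kbps = 0.368 Mbps.
training video: 3.968 Mbps × 1080 s × 1.06 = 4542.6 Mb
music video: 14.268 Mbps × 120 s × 1.06 = 1814.9 Mb
wedding ceremony recording: 21.368 Mbps × 5520 s × 1.06 = 125028.4 Mb
product demo: 7.558 Mbps × 1620 s × 1.06 = 12978.6 Mb
wedding highlight reel: 34.368 Mbps × 1020 s × 1.06 = 37158.7 Mb
Total: 181523.2 Mb = 22690.4 MB.
At 100 Mbps: 181523.2 / 100 = 1815 s ≈ 30.3 minutes.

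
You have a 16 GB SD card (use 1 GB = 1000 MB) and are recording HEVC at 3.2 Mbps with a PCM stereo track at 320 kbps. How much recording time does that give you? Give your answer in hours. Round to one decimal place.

Audio: 320 kbps = 0.320 Mbps.
Total bitrate: 3.2 + 0.320 = 3.520 Mbps.
Capacity: 16 GB = 128,000 Mb.
Recording time: 128,000 / 3.520 = 36,364 s ≈ 10.1 hours.

10.1 hours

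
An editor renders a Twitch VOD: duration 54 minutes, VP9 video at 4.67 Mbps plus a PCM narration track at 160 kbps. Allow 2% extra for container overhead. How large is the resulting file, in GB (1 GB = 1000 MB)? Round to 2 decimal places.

54 min = 3240 s
Audio: 160 kbps = 0.160 Mbps.
Total bitrate: 4.67 + 0.160 = 4.830 Mbps.
Stream data: 4.830 Mbps × 3240 s = 15649.2 Mb.
With 2% container overhead: ×1.02.
15,962 Mb ÷ 8 = 1,995 MB → 1.995 GB.

2.00 GB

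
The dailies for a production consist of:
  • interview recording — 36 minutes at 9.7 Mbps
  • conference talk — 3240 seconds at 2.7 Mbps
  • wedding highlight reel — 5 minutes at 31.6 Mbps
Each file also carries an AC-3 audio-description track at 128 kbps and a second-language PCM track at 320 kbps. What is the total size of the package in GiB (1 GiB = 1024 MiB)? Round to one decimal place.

4.9 GiB

Audio total: 128 + 320 = 448 kbps = 0.448 Mbps.
interview recording: 10.148 Mbps × 2160 s = 21919.7 Mb
conference talk: 3.148 Mbps × 3240 s = 10199.5 Mb
wedding highlight reel: 32.048 Mbps × 300 s = 9614.4 Mb
Total: 41733.6 Mb = 5216.7 MB.
= 4.858 GiB.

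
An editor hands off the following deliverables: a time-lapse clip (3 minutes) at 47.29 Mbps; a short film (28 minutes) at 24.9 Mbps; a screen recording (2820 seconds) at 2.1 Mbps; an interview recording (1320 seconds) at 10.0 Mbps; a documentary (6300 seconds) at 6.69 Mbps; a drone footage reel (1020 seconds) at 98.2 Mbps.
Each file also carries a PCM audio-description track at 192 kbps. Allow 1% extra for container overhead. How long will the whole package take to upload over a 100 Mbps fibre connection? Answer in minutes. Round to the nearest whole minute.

36 minutes

Audio: 192 kbps = 0.192 Mbps.
time-lapse clip: 47.482 Mbps × 180 s × 1.01 = 8632.2 Mb
short film: 25.092 Mbps × 1680 s × 1.01 = 42576.1 Mb
screen recording: 2.292 Mbps × 2820 s × 1.01 = 6528.1 Mb
interview recording: 10.192 Mbps × 1320 s × 1.01 = 13588.0 Mb
documentary: 6.882 Mbps × 6300 s × 1.01 = 43790.2 Mb
drone footage reel: 98.392 Mbps × 1020 s × 1.01 = 101363.4 Mb
Total: 216478.0 Mb = 27059.7 MB.
At 100 Mbps: 216478.0 / 100 = 2165 s ≈ 36.1 minutes.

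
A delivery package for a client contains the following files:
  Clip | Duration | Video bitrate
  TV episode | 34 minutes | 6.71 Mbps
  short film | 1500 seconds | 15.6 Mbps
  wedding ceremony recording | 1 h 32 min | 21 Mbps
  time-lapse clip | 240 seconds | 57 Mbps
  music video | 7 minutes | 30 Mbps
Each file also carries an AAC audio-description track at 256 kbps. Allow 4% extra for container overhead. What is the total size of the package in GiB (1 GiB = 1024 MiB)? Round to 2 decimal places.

22.01 GiB

Audio: 256 kbps = 0.256 Mbps.
TV episode: 6.966 Mbps × 2040 s × 1.04 = 14779.1 Mb
short film: 15.856 Mbps × 1500 s × 1.04 = 24735.4 Mb
wedding ceremony recording: 21.256 Mbps × 5520 s × 1.04 = 122026.4 Mb
time-lapse clip: 57.256 Mbps × 240 s × 1.04 = 14291.1 Mb
music video: 30.256 Mbps × 420 s × 1.04 = 13215.8 Mb
Total: 189047.8 Mb = 23631.0 MB.
= 22.01 GiB.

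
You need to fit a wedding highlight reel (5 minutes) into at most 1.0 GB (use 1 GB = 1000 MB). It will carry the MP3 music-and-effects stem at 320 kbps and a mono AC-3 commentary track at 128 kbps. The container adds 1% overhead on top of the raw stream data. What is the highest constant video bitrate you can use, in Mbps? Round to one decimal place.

Budget: 1.0 GB = 8000.0 Mb.
Stream payload after overhead: 8000.0 / 1.01 = 7920.8 Mb.
5 min = 300 s
Total bitrate budget: 7920.8 Mb / 300 s = 26.403 Mbps.
Audio total: 320 + 128 = 448 kbps = 0.448 Mbps.
Video: 26.403 − 0.448 = 25.955 Mbps.

26.0 Mbps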